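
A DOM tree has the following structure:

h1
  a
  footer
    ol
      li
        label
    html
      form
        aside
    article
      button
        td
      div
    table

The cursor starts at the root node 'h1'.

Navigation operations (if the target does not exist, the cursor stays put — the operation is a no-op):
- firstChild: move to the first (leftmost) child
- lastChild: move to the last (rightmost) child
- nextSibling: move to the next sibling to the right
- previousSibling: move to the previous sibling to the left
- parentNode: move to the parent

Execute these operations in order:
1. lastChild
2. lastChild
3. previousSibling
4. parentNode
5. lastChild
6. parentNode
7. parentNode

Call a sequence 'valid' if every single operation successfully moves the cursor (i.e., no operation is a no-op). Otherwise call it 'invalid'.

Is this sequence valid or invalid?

After 1 (lastChild): footer
After 2 (lastChild): table
After 3 (previousSibling): article
After 4 (parentNode): footer
After 5 (lastChild): table
After 6 (parentNode): footer
After 7 (parentNode): h1

Answer: valid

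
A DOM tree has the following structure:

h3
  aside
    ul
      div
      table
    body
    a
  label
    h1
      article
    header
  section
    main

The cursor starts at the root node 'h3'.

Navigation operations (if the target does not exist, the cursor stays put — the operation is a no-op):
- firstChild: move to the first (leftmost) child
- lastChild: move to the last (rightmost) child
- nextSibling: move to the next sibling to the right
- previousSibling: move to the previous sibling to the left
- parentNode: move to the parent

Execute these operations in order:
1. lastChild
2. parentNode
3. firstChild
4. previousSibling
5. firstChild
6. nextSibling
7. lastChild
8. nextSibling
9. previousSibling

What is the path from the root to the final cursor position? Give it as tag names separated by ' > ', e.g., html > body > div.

Answer: h3 > aside > body

Derivation:
After 1 (lastChild): section
After 2 (parentNode): h3
After 3 (firstChild): aside
After 4 (previousSibling): aside (no-op, stayed)
After 5 (firstChild): ul
After 6 (nextSibling): body
After 7 (lastChild): body (no-op, stayed)
After 8 (nextSibling): a
After 9 (previousSibling): body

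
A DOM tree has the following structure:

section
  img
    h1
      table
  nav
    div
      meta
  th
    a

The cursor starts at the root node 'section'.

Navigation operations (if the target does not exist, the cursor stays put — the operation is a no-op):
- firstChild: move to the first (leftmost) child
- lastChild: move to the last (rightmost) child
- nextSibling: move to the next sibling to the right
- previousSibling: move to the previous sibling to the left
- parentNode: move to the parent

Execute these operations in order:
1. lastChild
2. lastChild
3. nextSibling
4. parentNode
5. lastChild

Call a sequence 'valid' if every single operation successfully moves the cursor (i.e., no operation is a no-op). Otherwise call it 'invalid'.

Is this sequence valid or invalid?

After 1 (lastChild): th
After 2 (lastChild): a
After 3 (nextSibling): a (no-op, stayed)
After 4 (parentNode): th
After 5 (lastChild): a

Answer: invalid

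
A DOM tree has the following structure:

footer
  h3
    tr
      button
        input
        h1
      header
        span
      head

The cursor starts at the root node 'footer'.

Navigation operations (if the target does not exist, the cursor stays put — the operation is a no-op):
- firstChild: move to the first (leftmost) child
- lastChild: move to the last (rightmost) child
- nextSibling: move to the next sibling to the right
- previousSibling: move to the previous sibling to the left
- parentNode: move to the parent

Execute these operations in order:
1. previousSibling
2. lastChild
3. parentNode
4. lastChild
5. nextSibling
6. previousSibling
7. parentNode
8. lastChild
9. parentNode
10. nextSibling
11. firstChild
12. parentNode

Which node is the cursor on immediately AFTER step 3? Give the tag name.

Answer: footer

Derivation:
After 1 (previousSibling): footer (no-op, stayed)
After 2 (lastChild): h3
After 3 (parentNode): footer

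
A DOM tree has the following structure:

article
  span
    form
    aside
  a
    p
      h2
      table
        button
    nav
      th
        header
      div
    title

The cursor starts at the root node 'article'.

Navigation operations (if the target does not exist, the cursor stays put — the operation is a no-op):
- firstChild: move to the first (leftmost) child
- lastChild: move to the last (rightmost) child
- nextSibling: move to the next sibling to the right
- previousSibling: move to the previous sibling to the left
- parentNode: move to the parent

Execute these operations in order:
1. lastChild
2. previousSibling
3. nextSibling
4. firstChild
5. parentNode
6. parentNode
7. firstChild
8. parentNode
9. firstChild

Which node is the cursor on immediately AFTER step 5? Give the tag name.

After 1 (lastChild): a
After 2 (previousSibling): span
After 3 (nextSibling): a
After 4 (firstChild): p
After 5 (parentNode): a

Answer: a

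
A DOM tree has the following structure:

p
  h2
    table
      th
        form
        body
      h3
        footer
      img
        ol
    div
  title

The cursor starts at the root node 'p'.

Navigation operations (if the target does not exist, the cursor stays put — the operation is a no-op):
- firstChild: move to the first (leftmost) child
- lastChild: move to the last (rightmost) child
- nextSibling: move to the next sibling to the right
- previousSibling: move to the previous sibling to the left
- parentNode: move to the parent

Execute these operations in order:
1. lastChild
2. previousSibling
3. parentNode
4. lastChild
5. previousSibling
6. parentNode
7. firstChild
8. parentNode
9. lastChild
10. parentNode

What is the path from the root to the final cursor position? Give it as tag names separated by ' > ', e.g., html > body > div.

After 1 (lastChild): title
After 2 (previousSibling): h2
After 3 (parentNode): p
After 4 (lastChild): title
After 5 (previousSibling): h2
After 6 (parentNode): p
After 7 (firstChild): h2
After 8 (parentNode): p
After 9 (lastChild): title
After 10 (parentNode): p

Answer: p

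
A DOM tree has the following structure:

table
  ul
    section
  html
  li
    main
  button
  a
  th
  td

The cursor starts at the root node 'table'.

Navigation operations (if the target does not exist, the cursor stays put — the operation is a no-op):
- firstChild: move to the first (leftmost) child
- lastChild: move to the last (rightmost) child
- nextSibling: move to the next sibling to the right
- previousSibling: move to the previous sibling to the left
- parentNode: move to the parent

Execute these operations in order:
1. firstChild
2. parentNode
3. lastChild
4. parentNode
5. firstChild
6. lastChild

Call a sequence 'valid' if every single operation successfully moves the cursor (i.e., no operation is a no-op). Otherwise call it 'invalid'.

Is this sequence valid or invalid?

Answer: valid

Derivation:
After 1 (firstChild): ul
After 2 (parentNode): table
After 3 (lastChild): td
After 4 (parentNode): table
After 5 (firstChild): ul
After 6 (lastChild): section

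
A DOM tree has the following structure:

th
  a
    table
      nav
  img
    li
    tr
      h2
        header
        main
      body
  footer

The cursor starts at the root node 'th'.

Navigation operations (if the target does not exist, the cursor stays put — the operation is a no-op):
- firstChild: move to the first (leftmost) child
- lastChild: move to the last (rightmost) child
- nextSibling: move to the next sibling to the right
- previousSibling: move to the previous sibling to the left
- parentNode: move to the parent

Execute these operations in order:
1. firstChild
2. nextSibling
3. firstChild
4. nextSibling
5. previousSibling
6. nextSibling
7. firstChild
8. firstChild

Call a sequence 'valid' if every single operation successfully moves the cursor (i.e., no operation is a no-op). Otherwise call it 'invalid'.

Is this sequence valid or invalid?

After 1 (firstChild): a
After 2 (nextSibling): img
After 3 (firstChild): li
After 4 (nextSibling): tr
After 5 (previousSibling): li
After 6 (nextSibling): tr
After 7 (firstChild): h2
After 8 (firstChild): header

Answer: valid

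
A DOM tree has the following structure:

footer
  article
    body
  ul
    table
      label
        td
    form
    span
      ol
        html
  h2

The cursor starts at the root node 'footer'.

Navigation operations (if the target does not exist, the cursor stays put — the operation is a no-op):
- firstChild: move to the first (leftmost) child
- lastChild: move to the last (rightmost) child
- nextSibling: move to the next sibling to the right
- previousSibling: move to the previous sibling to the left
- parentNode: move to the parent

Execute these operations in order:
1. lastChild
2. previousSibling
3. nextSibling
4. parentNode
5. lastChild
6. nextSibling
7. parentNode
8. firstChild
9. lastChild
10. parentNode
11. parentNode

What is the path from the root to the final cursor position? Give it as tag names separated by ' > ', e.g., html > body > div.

Answer: footer

Derivation:
After 1 (lastChild): h2
After 2 (previousSibling): ul
After 3 (nextSibling): h2
After 4 (parentNode): footer
After 5 (lastChild): h2
After 6 (nextSibling): h2 (no-op, stayed)
After 7 (parentNode): footer
After 8 (firstChild): article
After 9 (lastChild): body
After 10 (parentNode): article
After 11 (parentNode): footer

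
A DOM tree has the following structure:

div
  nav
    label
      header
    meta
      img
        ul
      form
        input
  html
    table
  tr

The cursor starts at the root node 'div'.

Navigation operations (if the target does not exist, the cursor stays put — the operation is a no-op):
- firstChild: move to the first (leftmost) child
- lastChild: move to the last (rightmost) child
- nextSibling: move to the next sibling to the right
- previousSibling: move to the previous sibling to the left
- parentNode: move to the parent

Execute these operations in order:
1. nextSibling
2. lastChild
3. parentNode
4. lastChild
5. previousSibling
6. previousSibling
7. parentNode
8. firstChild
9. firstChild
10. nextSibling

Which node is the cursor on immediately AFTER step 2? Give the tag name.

Answer: tr

Derivation:
After 1 (nextSibling): div (no-op, stayed)
After 2 (lastChild): tr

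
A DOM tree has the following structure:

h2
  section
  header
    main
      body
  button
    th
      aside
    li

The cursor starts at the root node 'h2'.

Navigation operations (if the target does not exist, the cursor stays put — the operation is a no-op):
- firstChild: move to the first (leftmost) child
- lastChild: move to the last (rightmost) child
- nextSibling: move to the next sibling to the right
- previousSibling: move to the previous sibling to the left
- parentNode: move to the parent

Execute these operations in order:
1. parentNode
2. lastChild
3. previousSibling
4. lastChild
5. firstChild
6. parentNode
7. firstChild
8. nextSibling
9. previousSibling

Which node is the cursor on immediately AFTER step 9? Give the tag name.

Answer: body

Derivation:
After 1 (parentNode): h2 (no-op, stayed)
After 2 (lastChild): button
After 3 (previousSibling): header
After 4 (lastChild): main
After 5 (firstChild): body
After 6 (parentNode): main
After 7 (firstChild): body
After 8 (nextSibling): body (no-op, stayed)
After 9 (previousSibling): body (no-op, stayed)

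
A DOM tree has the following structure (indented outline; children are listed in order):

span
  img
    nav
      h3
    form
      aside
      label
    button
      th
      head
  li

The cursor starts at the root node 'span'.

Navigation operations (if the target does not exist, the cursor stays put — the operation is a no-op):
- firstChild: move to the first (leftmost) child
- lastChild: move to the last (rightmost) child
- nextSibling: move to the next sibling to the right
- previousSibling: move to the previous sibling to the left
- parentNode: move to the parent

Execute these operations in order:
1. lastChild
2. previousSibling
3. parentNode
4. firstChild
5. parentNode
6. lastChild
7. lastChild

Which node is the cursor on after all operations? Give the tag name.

Answer: li

Derivation:
After 1 (lastChild): li
After 2 (previousSibling): img
After 3 (parentNode): span
After 4 (firstChild): img
After 5 (parentNode): span
After 6 (lastChild): li
After 7 (lastChild): li (no-op, stayed)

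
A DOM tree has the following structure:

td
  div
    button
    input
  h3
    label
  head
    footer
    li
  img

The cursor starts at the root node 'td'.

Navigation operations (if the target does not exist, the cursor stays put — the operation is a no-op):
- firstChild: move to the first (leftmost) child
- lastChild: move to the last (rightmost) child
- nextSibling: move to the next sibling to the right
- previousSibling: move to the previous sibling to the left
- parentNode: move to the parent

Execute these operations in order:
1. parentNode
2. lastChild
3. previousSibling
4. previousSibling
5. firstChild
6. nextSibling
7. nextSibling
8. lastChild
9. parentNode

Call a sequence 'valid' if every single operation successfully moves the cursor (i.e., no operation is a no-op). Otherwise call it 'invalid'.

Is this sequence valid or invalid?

Answer: invalid

Derivation:
After 1 (parentNode): td (no-op, stayed)
After 2 (lastChild): img
After 3 (previousSibling): head
After 4 (previousSibling): h3
After 5 (firstChild): label
After 6 (nextSibling): label (no-op, stayed)
After 7 (nextSibling): label (no-op, stayed)
After 8 (lastChild): label (no-op, stayed)
After 9 (parentNode): h3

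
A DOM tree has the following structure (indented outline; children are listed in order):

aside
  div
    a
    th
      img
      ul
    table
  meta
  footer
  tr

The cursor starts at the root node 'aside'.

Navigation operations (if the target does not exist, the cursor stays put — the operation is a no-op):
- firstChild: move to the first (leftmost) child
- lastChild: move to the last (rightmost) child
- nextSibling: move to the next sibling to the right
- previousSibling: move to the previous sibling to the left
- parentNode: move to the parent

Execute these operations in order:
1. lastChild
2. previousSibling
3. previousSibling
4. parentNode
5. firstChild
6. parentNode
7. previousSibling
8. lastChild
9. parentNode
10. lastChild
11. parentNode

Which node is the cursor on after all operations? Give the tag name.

After 1 (lastChild): tr
After 2 (previousSibling): footer
After 3 (previousSibling): meta
After 4 (parentNode): aside
After 5 (firstChild): div
After 6 (parentNode): aside
After 7 (previousSibling): aside (no-op, stayed)
After 8 (lastChild): tr
After 9 (parentNode): aside
After 10 (lastChild): tr
After 11 (parentNode): aside

Answer: aside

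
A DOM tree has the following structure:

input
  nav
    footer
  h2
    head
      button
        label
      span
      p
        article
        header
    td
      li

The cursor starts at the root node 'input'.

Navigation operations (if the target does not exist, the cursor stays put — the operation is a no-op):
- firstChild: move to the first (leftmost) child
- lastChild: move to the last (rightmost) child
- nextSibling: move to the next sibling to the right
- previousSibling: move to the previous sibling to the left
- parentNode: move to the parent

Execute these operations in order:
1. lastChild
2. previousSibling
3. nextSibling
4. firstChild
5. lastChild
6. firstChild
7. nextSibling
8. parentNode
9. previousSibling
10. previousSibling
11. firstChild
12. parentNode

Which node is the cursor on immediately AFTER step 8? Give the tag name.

Answer: p

Derivation:
After 1 (lastChild): h2
After 2 (previousSibling): nav
After 3 (nextSibling): h2
After 4 (firstChild): head
After 5 (lastChild): p
After 6 (firstChild): article
After 7 (nextSibling): header
After 8 (parentNode): p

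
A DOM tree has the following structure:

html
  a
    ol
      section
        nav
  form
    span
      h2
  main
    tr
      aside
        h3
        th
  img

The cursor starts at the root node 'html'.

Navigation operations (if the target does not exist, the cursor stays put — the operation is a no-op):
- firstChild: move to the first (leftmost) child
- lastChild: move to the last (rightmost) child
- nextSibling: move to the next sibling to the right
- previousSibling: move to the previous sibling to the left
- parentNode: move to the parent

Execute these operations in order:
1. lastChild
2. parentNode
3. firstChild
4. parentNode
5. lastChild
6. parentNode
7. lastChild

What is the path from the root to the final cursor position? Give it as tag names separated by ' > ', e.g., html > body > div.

Answer: html > img

Derivation:
After 1 (lastChild): img
After 2 (parentNode): html
After 3 (firstChild): a
After 4 (parentNode): html
After 5 (lastChild): img
After 6 (parentNode): html
After 7 (lastChild): img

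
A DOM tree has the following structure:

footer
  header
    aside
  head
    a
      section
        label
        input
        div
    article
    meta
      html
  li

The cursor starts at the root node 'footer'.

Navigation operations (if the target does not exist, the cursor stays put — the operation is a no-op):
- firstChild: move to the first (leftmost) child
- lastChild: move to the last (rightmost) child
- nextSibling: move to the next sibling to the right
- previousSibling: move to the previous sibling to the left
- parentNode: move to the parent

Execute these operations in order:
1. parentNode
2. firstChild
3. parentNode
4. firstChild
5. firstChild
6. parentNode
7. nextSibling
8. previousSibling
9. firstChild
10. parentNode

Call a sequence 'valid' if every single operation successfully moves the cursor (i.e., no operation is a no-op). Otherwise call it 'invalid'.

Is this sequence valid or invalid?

After 1 (parentNode): footer (no-op, stayed)
After 2 (firstChild): header
After 3 (parentNode): footer
After 4 (firstChild): header
After 5 (firstChild): aside
After 6 (parentNode): header
After 7 (nextSibling): head
After 8 (previousSibling): header
After 9 (firstChild): aside
After 10 (parentNode): header

Answer: invalid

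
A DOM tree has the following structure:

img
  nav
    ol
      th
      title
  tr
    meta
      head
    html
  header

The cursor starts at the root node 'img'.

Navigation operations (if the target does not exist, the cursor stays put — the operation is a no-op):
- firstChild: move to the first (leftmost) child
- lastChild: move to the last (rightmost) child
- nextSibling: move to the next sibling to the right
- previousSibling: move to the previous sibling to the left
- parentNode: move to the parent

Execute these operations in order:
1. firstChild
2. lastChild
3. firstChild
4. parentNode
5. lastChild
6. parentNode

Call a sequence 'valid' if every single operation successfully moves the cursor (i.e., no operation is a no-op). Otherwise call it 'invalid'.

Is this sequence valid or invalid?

Answer: valid

Derivation:
After 1 (firstChild): nav
After 2 (lastChild): ol
After 3 (firstChild): th
After 4 (parentNode): ol
After 5 (lastChild): title
After 6 (parentNode): ol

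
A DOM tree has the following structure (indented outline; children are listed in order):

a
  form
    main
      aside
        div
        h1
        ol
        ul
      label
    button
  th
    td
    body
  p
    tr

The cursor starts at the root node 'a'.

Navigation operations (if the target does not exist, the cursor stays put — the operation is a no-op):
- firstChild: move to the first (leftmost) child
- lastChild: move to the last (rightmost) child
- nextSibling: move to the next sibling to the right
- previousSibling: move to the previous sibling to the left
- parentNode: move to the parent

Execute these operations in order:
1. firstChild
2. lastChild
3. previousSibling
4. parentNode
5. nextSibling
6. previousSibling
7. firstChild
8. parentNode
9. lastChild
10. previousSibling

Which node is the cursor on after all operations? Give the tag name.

Answer: main

Derivation:
After 1 (firstChild): form
After 2 (lastChild): button
After 3 (previousSibling): main
After 4 (parentNode): form
After 5 (nextSibling): th
After 6 (previousSibling): form
After 7 (firstChild): main
After 8 (parentNode): form
After 9 (lastChild): button
After 10 (previousSibling): main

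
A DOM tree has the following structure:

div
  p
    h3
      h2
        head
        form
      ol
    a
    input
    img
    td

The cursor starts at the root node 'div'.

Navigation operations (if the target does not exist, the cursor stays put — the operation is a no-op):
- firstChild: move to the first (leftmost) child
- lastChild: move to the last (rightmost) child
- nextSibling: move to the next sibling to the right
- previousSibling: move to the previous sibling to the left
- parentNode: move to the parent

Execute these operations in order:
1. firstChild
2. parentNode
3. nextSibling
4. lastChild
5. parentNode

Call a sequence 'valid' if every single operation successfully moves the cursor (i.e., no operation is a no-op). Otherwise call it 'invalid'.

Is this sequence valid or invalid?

After 1 (firstChild): p
After 2 (parentNode): div
After 3 (nextSibling): div (no-op, stayed)
After 4 (lastChild): p
After 5 (parentNode): div

Answer: invalid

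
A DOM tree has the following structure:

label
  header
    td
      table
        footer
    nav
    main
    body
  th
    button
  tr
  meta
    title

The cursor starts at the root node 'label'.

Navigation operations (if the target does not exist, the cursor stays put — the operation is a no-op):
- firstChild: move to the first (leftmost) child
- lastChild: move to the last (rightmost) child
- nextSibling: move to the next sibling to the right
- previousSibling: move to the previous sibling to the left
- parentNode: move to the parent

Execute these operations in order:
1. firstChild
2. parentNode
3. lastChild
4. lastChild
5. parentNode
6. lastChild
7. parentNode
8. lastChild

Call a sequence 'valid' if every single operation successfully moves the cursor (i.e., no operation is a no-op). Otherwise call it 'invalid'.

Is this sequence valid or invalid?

After 1 (firstChild): header
After 2 (parentNode): label
After 3 (lastChild): meta
After 4 (lastChild): title
After 5 (parentNode): meta
After 6 (lastChild): title
After 7 (parentNode): meta
After 8 (lastChild): title

Answer: valid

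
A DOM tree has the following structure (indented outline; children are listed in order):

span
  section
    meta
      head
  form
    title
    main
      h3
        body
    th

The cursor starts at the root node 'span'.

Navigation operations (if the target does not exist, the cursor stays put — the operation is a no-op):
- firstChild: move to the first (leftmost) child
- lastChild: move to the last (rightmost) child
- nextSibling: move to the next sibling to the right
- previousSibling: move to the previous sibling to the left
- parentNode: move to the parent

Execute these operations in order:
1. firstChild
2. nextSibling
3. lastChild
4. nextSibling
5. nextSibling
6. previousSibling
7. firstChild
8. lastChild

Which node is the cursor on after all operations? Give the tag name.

After 1 (firstChild): section
After 2 (nextSibling): form
After 3 (lastChild): th
After 4 (nextSibling): th (no-op, stayed)
After 5 (nextSibling): th (no-op, stayed)
After 6 (previousSibling): main
After 7 (firstChild): h3
After 8 (lastChild): body

Answer: body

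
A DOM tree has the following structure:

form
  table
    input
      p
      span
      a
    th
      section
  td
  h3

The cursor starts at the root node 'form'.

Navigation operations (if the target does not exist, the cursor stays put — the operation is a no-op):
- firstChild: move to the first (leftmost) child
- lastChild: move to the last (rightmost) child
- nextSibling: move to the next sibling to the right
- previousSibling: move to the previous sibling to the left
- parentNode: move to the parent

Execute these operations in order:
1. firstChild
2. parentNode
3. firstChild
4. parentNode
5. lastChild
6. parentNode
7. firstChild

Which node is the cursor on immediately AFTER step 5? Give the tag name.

After 1 (firstChild): table
After 2 (parentNode): form
After 3 (firstChild): table
After 4 (parentNode): form
After 5 (lastChild): h3

Answer: h3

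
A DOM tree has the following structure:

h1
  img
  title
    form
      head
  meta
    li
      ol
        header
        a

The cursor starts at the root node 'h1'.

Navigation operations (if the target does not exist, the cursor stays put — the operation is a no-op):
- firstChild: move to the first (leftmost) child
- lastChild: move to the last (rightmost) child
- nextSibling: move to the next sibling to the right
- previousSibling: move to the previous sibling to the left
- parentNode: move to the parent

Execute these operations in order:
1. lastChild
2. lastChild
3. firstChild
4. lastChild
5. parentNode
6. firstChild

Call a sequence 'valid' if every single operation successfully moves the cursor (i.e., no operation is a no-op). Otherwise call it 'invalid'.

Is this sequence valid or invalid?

After 1 (lastChild): meta
After 2 (lastChild): li
After 3 (firstChild): ol
After 4 (lastChild): a
After 5 (parentNode): ol
After 6 (firstChild): header

Answer: valid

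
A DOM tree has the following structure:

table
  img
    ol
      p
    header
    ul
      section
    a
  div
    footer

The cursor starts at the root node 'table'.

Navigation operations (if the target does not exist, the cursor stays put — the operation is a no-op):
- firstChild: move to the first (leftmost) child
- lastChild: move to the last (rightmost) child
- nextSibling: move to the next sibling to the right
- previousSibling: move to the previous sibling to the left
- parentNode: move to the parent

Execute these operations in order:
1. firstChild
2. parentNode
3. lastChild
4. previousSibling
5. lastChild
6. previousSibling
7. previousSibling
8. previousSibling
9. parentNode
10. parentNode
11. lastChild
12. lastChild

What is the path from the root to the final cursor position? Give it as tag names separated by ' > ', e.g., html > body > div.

After 1 (firstChild): img
After 2 (parentNode): table
After 3 (lastChild): div
After 4 (previousSibling): img
After 5 (lastChild): a
After 6 (previousSibling): ul
After 7 (previousSibling): header
After 8 (previousSibling): ol
After 9 (parentNode): img
After 10 (parentNode): table
After 11 (lastChild): div
After 12 (lastChild): footer

Answer: table > div > footer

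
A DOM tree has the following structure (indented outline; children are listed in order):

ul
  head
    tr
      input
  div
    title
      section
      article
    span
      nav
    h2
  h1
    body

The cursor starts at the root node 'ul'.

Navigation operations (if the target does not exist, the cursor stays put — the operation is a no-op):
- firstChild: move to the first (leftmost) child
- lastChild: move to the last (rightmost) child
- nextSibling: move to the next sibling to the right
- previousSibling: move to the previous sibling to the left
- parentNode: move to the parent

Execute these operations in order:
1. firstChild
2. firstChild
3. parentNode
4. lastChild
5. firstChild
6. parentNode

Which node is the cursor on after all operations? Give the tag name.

After 1 (firstChild): head
After 2 (firstChild): tr
After 3 (parentNode): head
After 4 (lastChild): tr
After 5 (firstChild): input
After 6 (parentNode): tr

Answer: tr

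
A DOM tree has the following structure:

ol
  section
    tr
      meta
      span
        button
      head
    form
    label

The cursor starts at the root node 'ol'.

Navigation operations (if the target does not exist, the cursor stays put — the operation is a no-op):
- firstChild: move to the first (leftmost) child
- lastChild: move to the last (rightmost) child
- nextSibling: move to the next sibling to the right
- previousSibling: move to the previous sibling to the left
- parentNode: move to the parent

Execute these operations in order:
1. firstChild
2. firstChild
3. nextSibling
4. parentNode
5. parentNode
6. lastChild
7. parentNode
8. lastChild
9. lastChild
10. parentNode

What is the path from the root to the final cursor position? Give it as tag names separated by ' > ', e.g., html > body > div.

Answer: ol > section

Derivation:
After 1 (firstChild): section
After 2 (firstChild): tr
After 3 (nextSibling): form
After 4 (parentNode): section
After 5 (parentNode): ol
After 6 (lastChild): section
After 7 (parentNode): ol
After 8 (lastChild): section
After 9 (lastChild): label
After 10 (parentNode): section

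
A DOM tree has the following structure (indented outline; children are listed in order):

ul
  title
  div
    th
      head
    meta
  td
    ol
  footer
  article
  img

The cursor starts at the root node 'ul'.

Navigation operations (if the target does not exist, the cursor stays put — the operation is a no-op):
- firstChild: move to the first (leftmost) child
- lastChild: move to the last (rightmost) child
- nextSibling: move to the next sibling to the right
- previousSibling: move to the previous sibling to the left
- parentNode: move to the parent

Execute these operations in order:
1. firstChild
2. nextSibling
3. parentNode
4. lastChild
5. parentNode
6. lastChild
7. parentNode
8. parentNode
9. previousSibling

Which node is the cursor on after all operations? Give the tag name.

After 1 (firstChild): title
After 2 (nextSibling): div
After 3 (parentNode): ul
After 4 (lastChild): img
After 5 (parentNode): ul
After 6 (lastChild): img
After 7 (parentNode): ul
After 8 (parentNode): ul (no-op, stayed)
After 9 (previousSibling): ul (no-op, stayed)

Answer: ul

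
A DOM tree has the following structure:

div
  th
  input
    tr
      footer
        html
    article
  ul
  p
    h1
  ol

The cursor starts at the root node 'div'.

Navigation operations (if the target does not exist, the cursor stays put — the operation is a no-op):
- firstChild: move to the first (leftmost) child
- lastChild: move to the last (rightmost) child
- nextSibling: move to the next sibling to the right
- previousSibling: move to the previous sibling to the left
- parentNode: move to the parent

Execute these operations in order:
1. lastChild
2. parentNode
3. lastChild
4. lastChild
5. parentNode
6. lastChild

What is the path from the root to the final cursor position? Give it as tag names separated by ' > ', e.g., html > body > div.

Answer: div > ol

Derivation:
After 1 (lastChild): ol
After 2 (parentNode): div
After 3 (lastChild): ol
After 4 (lastChild): ol (no-op, stayed)
After 5 (parentNode): div
After 6 (lastChild): ol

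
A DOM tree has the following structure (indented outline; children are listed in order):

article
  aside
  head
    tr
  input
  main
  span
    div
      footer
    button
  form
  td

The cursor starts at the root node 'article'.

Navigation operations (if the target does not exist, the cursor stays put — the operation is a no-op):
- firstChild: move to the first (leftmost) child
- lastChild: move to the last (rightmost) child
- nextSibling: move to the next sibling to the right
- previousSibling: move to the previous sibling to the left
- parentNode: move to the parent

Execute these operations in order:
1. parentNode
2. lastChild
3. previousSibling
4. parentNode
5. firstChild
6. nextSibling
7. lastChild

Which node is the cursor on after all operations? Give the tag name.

After 1 (parentNode): article (no-op, stayed)
After 2 (lastChild): td
After 3 (previousSibling): form
After 4 (parentNode): article
After 5 (firstChild): aside
After 6 (nextSibling): head
After 7 (lastChild): tr

Answer: tr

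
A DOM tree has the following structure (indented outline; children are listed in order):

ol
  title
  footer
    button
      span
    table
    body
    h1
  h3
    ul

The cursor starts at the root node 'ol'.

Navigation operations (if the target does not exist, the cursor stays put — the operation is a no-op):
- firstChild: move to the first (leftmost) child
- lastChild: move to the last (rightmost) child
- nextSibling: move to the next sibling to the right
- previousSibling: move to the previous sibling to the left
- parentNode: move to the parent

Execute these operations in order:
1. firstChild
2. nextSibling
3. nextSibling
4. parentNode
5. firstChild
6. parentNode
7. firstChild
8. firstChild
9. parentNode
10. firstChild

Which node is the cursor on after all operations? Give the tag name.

After 1 (firstChild): title
After 2 (nextSibling): footer
After 3 (nextSibling): h3
After 4 (parentNode): ol
After 5 (firstChild): title
After 6 (parentNode): ol
After 7 (firstChild): title
After 8 (firstChild): title (no-op, stayed)
After 9 (parentNode): ol
After 10 (firstChild): title

Answer: title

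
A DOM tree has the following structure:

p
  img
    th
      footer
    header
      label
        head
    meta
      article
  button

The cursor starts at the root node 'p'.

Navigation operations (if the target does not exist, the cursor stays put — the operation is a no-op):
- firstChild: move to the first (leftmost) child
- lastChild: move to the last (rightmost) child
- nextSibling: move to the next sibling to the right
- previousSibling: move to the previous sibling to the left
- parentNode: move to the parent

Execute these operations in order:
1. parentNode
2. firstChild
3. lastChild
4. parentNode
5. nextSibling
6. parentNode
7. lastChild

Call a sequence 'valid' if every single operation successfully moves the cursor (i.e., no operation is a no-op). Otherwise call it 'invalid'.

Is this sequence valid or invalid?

After 1 (parentNode): p (no-op, stayed)
After 2 (firstChild): img
After 3 (lastChild): meta
After 4 (parentNode): img
After 5 (nextSibling): button
After 6 (parentNode): p
After 7 (lastChild): button

Answer: invalid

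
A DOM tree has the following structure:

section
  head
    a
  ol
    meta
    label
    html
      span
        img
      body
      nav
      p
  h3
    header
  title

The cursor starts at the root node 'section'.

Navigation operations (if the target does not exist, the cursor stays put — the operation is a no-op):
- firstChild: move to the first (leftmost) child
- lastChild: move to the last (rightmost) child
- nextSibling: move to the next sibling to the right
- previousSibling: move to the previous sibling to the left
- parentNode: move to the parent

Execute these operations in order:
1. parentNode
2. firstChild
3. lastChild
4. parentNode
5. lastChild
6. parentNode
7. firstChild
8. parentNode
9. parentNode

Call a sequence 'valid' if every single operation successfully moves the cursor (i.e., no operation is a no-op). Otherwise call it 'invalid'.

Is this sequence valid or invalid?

Answer: invalid

Derivation:
After 1 (parentNode): section (no-op, stayed)
After 2 (firstChild): head
After 3 (lastChild): a
After 4 (parentNode): head
After 5 (lastChild): a
After 6 (parentNode): head
After 7 (firstChild): a
After 8 (parentNode): head
After 9 (parentNode): section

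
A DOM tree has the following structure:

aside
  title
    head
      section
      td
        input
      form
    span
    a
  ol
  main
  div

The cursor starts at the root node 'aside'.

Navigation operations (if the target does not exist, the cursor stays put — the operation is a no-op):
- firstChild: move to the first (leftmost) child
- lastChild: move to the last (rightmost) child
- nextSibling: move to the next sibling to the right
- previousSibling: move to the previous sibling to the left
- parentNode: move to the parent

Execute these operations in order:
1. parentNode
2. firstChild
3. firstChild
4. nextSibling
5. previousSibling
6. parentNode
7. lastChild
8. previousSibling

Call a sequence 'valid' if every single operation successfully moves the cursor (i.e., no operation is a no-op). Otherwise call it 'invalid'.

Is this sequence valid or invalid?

Answer: invalid

Derivation:
After 1 (parentNode): aside (no-op, stayed)
After 2 (firstChild): title
After 3 (firstChild): head
After 4 (nextSibling): span
After 5 (previousSibling): head
After 6 (parentNode): title
After 7 (lastChild): a
After 8 (previousSibling): span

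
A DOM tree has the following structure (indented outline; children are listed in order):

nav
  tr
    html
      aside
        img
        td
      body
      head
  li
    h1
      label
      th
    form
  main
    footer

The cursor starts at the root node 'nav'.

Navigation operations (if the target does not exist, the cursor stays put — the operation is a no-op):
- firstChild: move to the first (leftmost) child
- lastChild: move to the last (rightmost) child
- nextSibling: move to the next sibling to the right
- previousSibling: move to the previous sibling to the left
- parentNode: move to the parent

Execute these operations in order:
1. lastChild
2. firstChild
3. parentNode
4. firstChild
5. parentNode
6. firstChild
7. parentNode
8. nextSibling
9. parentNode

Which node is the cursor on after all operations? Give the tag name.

Answer: nav

Derivation:
After 1 (lastChild): main
After 2 (firstChild): footer
After 3 (parentNode): main
After 4 (firstChild): footer
After 5 (parentNode): main
After 6 (firstChild): footer
After 7 (parentNode): main
After 8 (nextSibling): main (no-op, stayed)
After 9 (parentNode): nav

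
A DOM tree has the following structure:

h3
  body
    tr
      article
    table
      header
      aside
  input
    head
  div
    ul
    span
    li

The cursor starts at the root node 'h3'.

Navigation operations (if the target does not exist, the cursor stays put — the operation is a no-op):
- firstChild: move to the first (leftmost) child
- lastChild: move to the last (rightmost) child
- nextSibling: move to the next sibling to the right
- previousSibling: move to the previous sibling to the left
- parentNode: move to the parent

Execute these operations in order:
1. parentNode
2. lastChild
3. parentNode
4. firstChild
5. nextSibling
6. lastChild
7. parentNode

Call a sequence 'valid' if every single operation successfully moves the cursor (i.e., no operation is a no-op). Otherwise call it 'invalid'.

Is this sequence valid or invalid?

Answer: invalid

Derivation:
After 1 (parentNode): h3 (no-op, stayed)
After 2 (lastChild): div
After 3 (parentNode): h3
After 4 (firstChild): body
After 5 (nextSibling): input
After 6 (lastChild): head
After 7 (parentNode): input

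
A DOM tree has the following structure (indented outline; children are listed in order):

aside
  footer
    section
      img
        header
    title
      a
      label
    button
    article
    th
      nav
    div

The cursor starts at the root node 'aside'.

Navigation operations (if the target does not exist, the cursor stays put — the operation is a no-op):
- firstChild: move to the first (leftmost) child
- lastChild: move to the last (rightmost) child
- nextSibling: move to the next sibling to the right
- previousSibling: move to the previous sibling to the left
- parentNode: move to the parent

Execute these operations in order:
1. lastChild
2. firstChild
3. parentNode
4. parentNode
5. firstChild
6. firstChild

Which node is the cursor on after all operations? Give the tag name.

Answer: section

Derivation:
After 1 (lastChild): footer
After 2 (firstChild): section
After 3 (parentNode): footer
After 4 (parentNode): aside
After 5 (firstChild): footer
After 6 (firstChild): section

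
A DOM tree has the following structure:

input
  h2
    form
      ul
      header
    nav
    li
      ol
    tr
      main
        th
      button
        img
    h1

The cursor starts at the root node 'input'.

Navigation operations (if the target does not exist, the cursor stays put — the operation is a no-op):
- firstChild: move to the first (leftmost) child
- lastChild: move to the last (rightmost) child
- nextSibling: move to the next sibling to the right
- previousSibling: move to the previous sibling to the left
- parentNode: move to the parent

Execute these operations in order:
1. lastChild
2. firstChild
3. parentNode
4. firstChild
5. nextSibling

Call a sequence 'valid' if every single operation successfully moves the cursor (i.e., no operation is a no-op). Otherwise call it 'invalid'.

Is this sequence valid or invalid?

Answer: valid

Derivation:
After 1 (lastChild): h2
After 2 (firstChild): form
After 3 (parentNode): h2
After 4 (firstChild): form
After 5 (nextSibling): nav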